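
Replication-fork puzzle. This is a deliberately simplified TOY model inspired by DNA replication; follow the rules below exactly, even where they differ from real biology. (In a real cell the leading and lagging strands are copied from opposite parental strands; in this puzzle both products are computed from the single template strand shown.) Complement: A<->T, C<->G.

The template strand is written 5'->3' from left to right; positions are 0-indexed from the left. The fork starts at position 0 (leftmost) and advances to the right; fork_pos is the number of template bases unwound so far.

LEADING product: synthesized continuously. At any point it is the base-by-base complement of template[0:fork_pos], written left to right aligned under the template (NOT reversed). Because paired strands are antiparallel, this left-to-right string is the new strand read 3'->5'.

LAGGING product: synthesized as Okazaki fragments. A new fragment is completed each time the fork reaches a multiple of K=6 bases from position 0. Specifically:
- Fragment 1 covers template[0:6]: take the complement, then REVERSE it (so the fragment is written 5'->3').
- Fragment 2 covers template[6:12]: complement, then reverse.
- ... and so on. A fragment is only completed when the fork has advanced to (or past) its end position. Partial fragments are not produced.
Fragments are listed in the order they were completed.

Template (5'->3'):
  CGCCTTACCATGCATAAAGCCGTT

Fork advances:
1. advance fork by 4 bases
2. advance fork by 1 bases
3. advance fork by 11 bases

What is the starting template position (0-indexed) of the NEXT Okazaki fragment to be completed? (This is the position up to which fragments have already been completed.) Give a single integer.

Answer: 12

Derivation:
Step 1: advance 4 -> fork_pos = 0 + 4 = 4. Next multiple of 6 is 6 (not reached); still 0 fragment(s).
Step 2: advance 1 -> fork_pos = 4 + 1 = 5. Next multiple of 6 is 6 (not reached); still 0 fragment(s).
Step 3: advance 11 -> fork_pos = 5 + 11 = 16. Reached multiple(s) of 6: 6, 12 -> fragments 1-2 completed (2 total).
2 fragment(s) completed, covering template[0:12] (2 x 6 = 12). The next fragment, fragment 3, covers template[12:18], so it starts at position 12.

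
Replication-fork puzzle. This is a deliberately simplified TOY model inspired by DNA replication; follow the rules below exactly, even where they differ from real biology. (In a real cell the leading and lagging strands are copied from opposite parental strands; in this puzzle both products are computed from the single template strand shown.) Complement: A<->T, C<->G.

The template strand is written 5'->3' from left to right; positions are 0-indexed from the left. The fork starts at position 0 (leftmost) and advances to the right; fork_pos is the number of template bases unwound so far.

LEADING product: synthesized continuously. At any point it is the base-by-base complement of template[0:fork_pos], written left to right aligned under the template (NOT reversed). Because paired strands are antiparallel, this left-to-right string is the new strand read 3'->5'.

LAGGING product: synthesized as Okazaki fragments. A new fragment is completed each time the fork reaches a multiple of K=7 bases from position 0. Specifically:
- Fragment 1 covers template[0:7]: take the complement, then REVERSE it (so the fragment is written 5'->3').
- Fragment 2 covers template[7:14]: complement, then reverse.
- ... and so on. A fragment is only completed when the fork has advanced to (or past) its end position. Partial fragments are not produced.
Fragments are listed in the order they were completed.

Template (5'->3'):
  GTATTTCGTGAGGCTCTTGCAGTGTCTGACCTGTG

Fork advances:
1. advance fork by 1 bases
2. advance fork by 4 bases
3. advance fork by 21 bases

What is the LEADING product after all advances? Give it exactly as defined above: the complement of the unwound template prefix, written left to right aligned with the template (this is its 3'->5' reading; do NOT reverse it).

Answer: CATAAAGCACTCCGAGAACGTCACAG

Derivation:
Step 1: advance 1 -> fork_pos = 0 + 1 = 1.
Step 2: advance 4 -> fork_pos = 1 + 4 = 5.
Step 3: advance 21 -> fork_pos = 5 + 21 = 26.
Unwound prefix: template[0:26] = GTATTTCGTGAGGCTCTTGCAGTGTC
Complement it base by base (A<->T, C<->G), keeping left-to-right order:
  [0:5] GTATT -> CATAA
  [5:10] TCGTG -> AGCAC
  [10:15] AGGCT -> TCCGA
  [15:20] CTTGC -> GAACG
  [20:25] AGTGT -> TCACA
  [25:26] C -> G
Concatenate: CATAAAGCACTCCGAGAACGTCACAG (length 26; written aligned with the template, i.e. 3'->5').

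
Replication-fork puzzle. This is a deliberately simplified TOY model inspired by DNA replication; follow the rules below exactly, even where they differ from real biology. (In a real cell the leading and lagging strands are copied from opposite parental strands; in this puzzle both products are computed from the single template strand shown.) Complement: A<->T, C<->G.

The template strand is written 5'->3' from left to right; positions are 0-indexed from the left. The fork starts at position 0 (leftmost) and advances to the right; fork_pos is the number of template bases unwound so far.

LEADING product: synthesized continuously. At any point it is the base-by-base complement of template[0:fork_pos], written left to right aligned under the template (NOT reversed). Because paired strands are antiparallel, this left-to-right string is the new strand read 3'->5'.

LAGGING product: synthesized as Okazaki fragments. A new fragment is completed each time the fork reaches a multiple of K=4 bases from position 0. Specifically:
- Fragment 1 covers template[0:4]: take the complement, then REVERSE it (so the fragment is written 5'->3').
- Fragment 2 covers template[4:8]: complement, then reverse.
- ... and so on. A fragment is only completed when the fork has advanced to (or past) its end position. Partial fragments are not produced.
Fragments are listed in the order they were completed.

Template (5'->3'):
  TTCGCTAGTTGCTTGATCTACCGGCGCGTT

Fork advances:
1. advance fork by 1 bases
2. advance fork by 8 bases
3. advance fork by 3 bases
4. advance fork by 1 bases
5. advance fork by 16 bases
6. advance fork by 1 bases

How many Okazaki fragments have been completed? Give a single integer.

Step 1: advance 1 -> fork_pos = 0 + 1 = 1. Next multiple of 4 is 4 (not reached); still 0 fragment(s).
Step 2: advance 8 -> fork_pos = 1 + 8 = 9. Reached multiple(s) of 4: 4, 8 -> fragments 1-2 completed (2 total).
Step 3: advance 3 -> fork_pos = 9 + 3 = 12. Reached multiple(s) of 4: 12 -> fragment 3 completed (3 total).
Step 4: advance 1 -> fork_pos = 12 + 1 = 13. Next multiple of 4 is 16 (not reached); still 3 fragment(s).
Step 5: advance 16 -> fork_pos = 13 + 16 = 29. Reached multiple(s) of 4: 16, 20, 24, 28 -> fragments 4-7 completed (7 total).
Step 6: advance 1 -> fork_pos = 29 + 1 = 30. Next multiple of 4 is 32 (not reached); still 7 fragment(s).
Check: final fork_pos = 30; the multiples of 4 that are <= 30 are 4..28 -> 30 // 4 = 7 completed fragment(s).

Answer: 7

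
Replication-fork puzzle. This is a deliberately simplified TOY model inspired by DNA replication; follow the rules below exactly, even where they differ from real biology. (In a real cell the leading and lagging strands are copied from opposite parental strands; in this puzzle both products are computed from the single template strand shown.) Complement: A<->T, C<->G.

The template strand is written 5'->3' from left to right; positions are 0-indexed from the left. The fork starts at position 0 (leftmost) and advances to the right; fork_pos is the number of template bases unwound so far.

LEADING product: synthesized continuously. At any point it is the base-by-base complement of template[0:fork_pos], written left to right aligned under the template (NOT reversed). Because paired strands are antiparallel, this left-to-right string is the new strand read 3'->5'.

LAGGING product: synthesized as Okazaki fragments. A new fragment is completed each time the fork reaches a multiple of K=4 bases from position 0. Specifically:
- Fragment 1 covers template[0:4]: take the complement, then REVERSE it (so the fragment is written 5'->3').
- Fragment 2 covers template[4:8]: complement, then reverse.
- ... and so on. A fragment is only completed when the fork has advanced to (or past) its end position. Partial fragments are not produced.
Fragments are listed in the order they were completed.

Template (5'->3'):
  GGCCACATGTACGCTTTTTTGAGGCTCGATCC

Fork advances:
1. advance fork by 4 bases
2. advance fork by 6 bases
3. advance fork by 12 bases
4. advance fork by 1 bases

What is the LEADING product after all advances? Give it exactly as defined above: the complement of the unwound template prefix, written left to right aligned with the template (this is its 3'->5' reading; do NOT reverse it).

Step 1: advance 4 -> fork_pos = 0 + 4 = 4.
Step 2: advance 6 -> fork_pos = 4 + 6 = 10.
Step 3: advance 12 -> fork_pos = 10 + 12 = 22.
Step 4: advance 1 -> fork_pos = 22 + 1 = 23.
Unwound prefix: template[0:23] = GGCCACATGTACGCTTTTTTGAG
Complement it base by base (A<->T, C<->G), keeping left-to-right order:
  [0:5] GGCCA -> CCGGT
  [5:10] CATGT -> GTACA
  [10:15] ACGCT -> TGCGA
  [15:20] TTTTT -> AAAAA
  [20:23] GAG -> CTC
Concatenate: CCGGTGTACATGCGAAAAAACTC (length 23; written aligned with the template, i.e. 3'->5').

Answer: CCGGTGTACATGCGAAAAAACTC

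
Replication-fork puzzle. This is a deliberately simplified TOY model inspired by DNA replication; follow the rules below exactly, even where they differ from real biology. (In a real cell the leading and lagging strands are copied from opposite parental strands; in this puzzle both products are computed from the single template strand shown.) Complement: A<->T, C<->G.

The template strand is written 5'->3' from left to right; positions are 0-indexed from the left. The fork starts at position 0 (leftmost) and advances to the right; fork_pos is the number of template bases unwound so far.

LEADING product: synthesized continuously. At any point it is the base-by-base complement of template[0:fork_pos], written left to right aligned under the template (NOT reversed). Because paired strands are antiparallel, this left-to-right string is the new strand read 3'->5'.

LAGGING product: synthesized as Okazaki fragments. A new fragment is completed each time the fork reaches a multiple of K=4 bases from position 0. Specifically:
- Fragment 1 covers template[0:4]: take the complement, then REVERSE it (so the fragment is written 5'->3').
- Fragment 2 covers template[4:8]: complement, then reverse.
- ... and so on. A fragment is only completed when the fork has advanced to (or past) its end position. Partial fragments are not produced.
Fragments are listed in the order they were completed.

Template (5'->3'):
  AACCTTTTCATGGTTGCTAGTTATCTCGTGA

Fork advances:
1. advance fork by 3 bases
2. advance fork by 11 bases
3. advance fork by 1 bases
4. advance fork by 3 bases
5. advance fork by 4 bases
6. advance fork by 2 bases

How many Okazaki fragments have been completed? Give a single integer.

Answer: 6

Derivation:
Step 1: advance 3 -> fork_pos = 0 + 3 = 3. Next multiple of 4 is 4 (not reached); still 0 fragment(s).
Step 2: advance 11 -> fork_pos = 3 + 11 = 14. Reached multiple(s) of 4: 4, 8, 12 -> fragments 1-3 completed (3 total).
Step 3: advance 1 -> fork_pos = 14 + 1 = 15. Next multiple of 4 is 16 (not reached); still 3 fragment(s).
Step 4: advance 3 -> fork_pos = 15 + 3 = 18. Reached multiple(s) of 4: 16 -> fragment 4 completed (4 total).
Step 5: advance 4 -> fork_pos = 18 + 4 = 22. Reached multiple(s) of 4: 20 -> fragment 5 completed (5 total).
Step 6: advance 2 -> fork_pos = 22 + 2 = 24. Reached multiple(s) of 4: 24 -> fragment 6 completed (6 total).
Check: final fork_pos = 24; the multiples of 4 that are <= 24 are 4..24 -> 24 // 4 = 6 completed fragment(s).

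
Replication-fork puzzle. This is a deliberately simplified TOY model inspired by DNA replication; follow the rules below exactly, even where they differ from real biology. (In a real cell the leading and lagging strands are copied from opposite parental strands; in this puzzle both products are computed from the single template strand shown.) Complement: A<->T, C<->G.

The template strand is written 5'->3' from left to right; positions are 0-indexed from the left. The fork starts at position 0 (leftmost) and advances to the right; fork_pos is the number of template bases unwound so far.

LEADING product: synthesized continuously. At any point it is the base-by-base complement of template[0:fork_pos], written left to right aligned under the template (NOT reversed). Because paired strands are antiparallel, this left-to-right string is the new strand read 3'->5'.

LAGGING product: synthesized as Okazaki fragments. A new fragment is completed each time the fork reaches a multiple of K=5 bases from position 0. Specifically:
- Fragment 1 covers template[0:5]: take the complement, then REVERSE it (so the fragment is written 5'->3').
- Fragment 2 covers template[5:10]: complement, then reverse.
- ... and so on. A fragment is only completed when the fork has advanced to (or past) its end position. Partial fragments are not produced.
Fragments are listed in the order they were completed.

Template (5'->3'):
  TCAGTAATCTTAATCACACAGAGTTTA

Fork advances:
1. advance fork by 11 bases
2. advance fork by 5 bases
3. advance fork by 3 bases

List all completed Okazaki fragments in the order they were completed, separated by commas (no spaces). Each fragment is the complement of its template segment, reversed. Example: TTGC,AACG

Step 1: advance 11 -> fork_pos = 0 + 11 = 11. Reached multiple(s) of 5: 5, 10 -> fragments 1-2 completed (2 total).
Step 2: advance 5 -> fork_pos = 11 + 5 = 16. Reached multiple(s) of 5: 15 -> fragment 3 completed (3 total).
Step 3: advance 3 -> fork_pos = 16 + 3 = 19. Next multiple of 5 is 20 (not reached); still 3 fragment(s).
Final fork_pos = 19, so 3 fragment(s) are complete. Build each: template segment -> complement -> reverse.
Fragment 1: template[0:5] = TCAGT -> complement AGTCA -> reversed ACTGA
Fragment 2: template[5:10] = AATCT -> complement TTAGA -> reversed AGATT
Fragment 3: template[10:15] = TAATC -> complement ATTAG -> reversed GATTA

Answer: ACTGA,AGATT,GATTA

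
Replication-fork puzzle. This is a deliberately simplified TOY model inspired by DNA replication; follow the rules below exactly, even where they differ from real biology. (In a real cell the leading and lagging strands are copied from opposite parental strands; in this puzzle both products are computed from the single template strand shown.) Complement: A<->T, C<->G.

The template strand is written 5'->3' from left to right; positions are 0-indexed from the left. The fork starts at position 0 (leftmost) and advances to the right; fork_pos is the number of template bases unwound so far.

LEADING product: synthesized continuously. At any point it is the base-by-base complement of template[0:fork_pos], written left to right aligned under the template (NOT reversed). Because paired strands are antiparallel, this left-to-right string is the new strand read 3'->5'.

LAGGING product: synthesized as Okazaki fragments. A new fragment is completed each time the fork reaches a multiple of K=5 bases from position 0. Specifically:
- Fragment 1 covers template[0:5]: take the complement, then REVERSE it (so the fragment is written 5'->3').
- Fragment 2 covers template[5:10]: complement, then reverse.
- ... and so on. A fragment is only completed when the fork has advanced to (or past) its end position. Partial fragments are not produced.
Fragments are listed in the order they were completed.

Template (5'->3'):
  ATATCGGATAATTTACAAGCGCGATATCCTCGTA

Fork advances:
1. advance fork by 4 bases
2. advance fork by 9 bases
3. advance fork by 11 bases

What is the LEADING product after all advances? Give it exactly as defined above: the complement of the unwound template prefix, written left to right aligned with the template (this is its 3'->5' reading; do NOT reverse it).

Answer: TATAGCCTATTAAATGTTCGCGCT

Derivation:
Step 1: advance 4 -> fork_pos = 0 + 4 = 4.
Step 2: advance 9 -> fork_pos = 4 + 9 = 13.
Step 3: advance 11 -> fork_pos = 13 + 11 = 24.
Unwound prefix: template[0:24] = ATATCGGATAATTTACAAGCGCGA
Complement it base by base (A<->T, C<->G), keeping left-to-right order:
  [0:5] ATATC -> TATAG
  [5:10] GGATA -> CCTAT
  [10:15] ATTTA -> TAAAT
  [15:20] CAAGC -> GTTCG
  [20:24] GCGA -> CGCT
Concatenate: TATAGCCTATTAAATGTTCGCGCT (length 24; written aligned with the template, i.e. 3'->5').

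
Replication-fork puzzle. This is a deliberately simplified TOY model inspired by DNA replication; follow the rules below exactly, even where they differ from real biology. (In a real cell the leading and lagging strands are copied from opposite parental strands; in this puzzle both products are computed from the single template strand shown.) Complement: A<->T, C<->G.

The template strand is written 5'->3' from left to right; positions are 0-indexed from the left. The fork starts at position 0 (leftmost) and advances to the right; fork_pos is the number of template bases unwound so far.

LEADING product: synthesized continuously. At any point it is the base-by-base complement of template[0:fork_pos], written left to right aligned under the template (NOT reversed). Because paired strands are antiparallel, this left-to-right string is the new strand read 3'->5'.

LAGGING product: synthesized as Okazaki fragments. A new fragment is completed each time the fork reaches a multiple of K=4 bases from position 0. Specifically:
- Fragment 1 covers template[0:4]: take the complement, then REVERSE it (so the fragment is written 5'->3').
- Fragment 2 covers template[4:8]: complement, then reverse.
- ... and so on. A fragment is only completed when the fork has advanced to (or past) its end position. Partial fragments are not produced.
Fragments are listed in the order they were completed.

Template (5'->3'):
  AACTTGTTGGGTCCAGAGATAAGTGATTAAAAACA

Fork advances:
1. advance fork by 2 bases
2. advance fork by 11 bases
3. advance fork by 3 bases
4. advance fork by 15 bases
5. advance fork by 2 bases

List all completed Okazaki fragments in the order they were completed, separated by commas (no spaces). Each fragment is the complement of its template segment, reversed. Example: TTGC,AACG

Answer: AGTT,AACA,ACCC,CTGG,ATCT,ACTT,AATC,TTTT

Derivation:
Step 1: advance 2 -> fork_pos = 0 + 2 = 2. Next multiple of 4 is 4 (not reached); still 0 fragment(s).
Step 2: advance 11 -> fork_pos = 2 + 11 = 13. Reached multiple(s) of 4: 4, 8, 12 -> fragments 1-3 completed (3 total).
Step 3: advance 3 -> fork_pos = 13 + 3 = 16. Reached multiple(s) of 4: 16 -> fragment 4 completed (4 total).
Step 4: advance 15 -> fork_pos = 16 + 15 = 31. Reached multiple(s) of 4: 20, 24, 28 -> fragments 5-7 completed (7 total).
Step 5: advance 2 -> fork_pos = 31 + 2 = 33. Reached multiple(s) of 4: 32 -> fragment 8 completed (8 total).
Final fork_pos = 33, so 8 fragment(s) are complete. Build each: template segment -> complement -> reverse.
Fragment 1: template[0:4] = AACT -> complement TTGA -> reversed AGTT
Fragment 2: template[4:8] = TGTT -> complement ACAA -> reversed AACA
Fragment 3: template[8:12] = GGGT -> complement CCCA -> reversed ACCC
Fragment 4: template[12:16] = CCAG -> complement GGTC -> reversed CTGG
Fragment 5: template[16:20] = AGAT -> complement TCTA -> reversed ATCT
Fragment 6: template[20:24] = AAGT -> complement TTCA -> reversed ACTT
Fragment 7: template[24:28] = GATT -> complement CTAA -> reversed AATC
Fragment 8: template[28:32] = AAAA -> complement TTTT -> reversed TTTT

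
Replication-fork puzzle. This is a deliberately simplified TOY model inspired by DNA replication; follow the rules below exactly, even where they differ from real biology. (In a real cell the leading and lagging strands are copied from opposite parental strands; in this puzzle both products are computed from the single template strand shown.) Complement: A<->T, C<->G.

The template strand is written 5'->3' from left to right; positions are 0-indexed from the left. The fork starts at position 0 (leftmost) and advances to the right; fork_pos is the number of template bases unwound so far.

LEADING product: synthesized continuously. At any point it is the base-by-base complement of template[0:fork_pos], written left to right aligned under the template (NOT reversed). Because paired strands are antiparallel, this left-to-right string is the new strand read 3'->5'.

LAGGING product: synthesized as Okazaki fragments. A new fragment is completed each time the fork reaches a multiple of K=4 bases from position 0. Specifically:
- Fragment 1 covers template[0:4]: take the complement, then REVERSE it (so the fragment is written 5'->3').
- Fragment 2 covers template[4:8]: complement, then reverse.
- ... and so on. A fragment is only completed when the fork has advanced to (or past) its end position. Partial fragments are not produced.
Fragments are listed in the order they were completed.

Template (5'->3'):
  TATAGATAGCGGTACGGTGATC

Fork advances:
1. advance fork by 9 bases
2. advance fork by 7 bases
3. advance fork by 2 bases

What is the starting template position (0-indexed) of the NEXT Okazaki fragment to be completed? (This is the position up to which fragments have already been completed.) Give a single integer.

Answer: 16

Derivation:
Step 1: advance 9 -> fork_pos = 0 + 9 = 9. Reached multiple(s) of 4: 4, 8 -> fragments 1-2 completed (2 total).
Step 2: advance 7 -> fork_pos = 9 + 7 = 16. Reached multiple(s) of 4: 12, 16 -> fragments 3-4 completed (4 total).
Step 3: advance 2 -> fork_pos = 16 + 2 = 18. Next multiple of 4 is 20 (not reached); still 4 fragment(s).
4 fragment(s) completed, covering template[0:16] (4 x 4 = 16). The next fragment, fragment 5, covers template[16:20], so it starts at position 16.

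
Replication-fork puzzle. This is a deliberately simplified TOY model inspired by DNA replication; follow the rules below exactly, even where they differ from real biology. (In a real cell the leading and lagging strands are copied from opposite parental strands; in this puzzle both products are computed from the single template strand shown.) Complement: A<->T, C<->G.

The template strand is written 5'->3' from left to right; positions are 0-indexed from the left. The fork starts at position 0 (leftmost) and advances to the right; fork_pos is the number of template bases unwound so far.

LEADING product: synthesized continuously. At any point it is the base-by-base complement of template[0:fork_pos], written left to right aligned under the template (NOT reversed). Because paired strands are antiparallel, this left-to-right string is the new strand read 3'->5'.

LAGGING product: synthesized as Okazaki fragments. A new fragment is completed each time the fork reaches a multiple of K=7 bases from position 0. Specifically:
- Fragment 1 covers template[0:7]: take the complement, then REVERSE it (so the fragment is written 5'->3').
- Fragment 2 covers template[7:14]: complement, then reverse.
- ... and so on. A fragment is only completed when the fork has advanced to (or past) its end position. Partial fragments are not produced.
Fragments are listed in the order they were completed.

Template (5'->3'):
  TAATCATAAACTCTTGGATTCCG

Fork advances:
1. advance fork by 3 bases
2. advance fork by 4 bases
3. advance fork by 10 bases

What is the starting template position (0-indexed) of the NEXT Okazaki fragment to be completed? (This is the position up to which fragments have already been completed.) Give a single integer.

Answer: 14

Derivation:
Step 1: advance 3 -> fork_pos = 0 + 3 = 3. Next multiple of 7 is 7 (not reached); still 0 fragment(s).
Step 2: advance 4 -> fork_pos = 3 + 4 = 7. Reached multiple(s) of 7: 7 -> fragment 1 completed (1 total).
Step 3: advance 10 -> fork_pos = 7 + 10 = 17. Reached multiple(s) of 7: 14 -> fragment 2 completed (2 total).
2 fragment(s) completed, covering template[0:14] (2 x 7 = 14). The next fragment, fragment 3, covers template[14:21], so it starts at position 14.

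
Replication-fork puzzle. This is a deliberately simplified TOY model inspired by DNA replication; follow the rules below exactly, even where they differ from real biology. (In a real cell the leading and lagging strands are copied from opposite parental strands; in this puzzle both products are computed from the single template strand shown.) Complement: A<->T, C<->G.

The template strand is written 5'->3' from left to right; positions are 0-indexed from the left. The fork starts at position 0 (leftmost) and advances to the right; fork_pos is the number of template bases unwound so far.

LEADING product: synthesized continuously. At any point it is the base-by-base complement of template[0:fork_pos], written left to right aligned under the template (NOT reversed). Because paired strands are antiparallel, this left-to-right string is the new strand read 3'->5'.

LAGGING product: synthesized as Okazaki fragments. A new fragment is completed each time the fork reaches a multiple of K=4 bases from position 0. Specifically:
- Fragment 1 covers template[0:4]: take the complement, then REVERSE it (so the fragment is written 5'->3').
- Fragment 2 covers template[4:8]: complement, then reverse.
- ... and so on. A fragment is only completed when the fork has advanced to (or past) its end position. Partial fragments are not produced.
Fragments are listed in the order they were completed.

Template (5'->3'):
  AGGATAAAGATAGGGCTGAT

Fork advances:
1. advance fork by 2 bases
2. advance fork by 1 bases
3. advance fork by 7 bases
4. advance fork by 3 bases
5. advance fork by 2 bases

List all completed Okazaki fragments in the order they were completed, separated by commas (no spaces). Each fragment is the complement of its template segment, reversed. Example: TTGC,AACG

Step 1: advance 2 -> fork_pos = 0 + 2 = 2. Next multiple of 4 is 4 (not reached); still 0 fragment(s).
Step 2: advance 1 -> fork_pos = 2 + 1 = 3. Next multiple of 4 is 4 (not reached); still 0 fragment(s).
Step 3: advance 7 -> fork_pos = 3 + 7 = 10. Reached multiple(s) of 4: 4, 8 -> fragments 1-2 completed (2 total).
Step 4: advance 3 -> fork_pos = 10 + 3 = 13. Reached multiple(s) of 4: 12 -> fragment 3 completed (3 total).
Step 5: advance 2 -> fork_pos = 13 + 2 = 15. Next multiple of 4 is 16 (not reached); still 3 fragment(s).
Final fork_pos = 15, so 3 fragment(s) are complete. Build each: template segment -> complement -> reverse.
Fragment 1: template[0:4] = AGGA -> complement TCCT -> reversed TCCT
Fragment 2: template[4:8] = TAAA -> complement ATTT -> reversed TTTA
Fragment 3: template[8:12] = GATA -> complement CTAT -> reversed TATC

Answer: TCCT,TTTA,TATC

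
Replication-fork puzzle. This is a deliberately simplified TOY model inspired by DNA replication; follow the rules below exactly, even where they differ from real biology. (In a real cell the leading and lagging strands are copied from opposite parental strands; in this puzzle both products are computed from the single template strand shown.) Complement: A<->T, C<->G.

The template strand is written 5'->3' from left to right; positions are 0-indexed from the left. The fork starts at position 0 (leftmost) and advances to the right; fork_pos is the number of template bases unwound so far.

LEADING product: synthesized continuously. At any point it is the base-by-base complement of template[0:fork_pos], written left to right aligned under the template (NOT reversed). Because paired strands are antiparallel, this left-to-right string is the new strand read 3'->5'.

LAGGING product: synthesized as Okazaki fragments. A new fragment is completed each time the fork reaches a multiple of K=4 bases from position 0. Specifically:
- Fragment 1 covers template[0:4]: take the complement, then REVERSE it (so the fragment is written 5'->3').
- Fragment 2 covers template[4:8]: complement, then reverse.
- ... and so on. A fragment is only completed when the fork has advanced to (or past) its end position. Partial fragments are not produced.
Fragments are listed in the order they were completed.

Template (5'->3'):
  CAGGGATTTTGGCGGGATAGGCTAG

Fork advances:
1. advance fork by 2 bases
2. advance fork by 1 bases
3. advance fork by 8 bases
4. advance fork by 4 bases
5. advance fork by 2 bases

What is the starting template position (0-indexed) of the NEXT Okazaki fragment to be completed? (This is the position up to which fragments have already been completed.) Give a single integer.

Step 1: advance 2 -> fork_pos = 0 + 2 = 2. Next multiple of 4 is 4 (not reached); still 0 fragment(s).
Step 2: advance 1 -> fork_pos = 2 + 1 = 3. Next multiple of 4 is 4 (not reached); still 0 fragment(s).
Step 3: advance 8 -> fork_pos = 3 + 8 = 11. Reached multiple(s) of 4: 4, 8 -> fragments 1-2 completed (2 total).
Step 4: advance 4 -> fork_pos = 11 + 4 = 15. Reached multiple(s) of 4: 12 -> fragment 3 completed (3 total).
Step 5: advance 2 -> fork_pos = 15 + 2 = 17. Reached multiple(s) of 4: 16 -> fragment 4 completed (4 total).
4 fragment(s) completed, covering template[0:16] (4 x 4 = 16). The next fragment, fragment 5, covers template[16:20], so it starts at position 16.

Answer: 16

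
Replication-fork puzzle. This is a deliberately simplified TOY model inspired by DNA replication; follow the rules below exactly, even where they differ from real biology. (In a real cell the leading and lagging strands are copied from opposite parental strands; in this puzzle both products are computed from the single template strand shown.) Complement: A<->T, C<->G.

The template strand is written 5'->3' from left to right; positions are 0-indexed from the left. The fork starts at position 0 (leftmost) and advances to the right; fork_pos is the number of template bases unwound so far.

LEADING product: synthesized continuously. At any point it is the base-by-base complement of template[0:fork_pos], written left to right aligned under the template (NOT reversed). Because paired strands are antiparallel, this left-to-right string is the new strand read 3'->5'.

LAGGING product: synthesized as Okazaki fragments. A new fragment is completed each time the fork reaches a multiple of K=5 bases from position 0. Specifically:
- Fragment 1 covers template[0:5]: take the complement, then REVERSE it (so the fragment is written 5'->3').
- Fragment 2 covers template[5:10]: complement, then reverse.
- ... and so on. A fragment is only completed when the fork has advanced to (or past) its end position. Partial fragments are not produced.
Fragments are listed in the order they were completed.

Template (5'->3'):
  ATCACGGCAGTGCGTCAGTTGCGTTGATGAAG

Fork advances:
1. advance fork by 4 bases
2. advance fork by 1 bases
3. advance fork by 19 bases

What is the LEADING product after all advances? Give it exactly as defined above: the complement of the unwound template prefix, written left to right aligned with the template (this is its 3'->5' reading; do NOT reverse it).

Step 1: advance 4 -> fork_pos = 0 + 4 = 4.
Step 2: advance 1 -> fork_pos = 4 + 1 = 5.
Step 3: advance 19 -> fork_pos = 5 + 19 = 24.
Unwound prefix: template[0:24] = ATCACGGCAGTGCGTCAGTTGCGT
Complement it base by base (A<->T, C<->G), keeping left-to-right order:
  [0:5] ATCAC -> TAGTG
  [5:10] GGCAG -> CCGTC
  [10:15] TGCGT -> ACGCA
  [15:20] CAGTT -> GTCAA
  [20:24] GCGT -> CGCA
Concatenate: TAGTGCCGTCACGCAGTCAACGCA (length 24; written aligned with the template, i.e. 3'->5').

Answer: TAGTGCCGTCACGCAGTCAACGCA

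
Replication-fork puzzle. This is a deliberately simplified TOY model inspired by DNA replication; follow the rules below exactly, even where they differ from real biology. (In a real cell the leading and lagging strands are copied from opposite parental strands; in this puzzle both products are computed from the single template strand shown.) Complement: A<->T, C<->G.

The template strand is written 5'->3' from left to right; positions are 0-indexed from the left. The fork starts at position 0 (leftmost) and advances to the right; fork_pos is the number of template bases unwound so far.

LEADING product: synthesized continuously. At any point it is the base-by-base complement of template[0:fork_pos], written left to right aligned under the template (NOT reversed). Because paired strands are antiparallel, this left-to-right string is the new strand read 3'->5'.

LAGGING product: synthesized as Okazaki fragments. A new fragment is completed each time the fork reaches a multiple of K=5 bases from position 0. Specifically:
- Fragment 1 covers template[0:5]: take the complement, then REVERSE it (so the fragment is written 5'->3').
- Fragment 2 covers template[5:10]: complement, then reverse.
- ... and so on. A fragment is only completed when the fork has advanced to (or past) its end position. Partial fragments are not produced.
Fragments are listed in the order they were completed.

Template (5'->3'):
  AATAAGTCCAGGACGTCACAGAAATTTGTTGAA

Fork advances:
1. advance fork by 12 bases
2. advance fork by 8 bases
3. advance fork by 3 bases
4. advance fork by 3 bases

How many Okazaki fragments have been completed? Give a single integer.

Answer: 5

Derivation:
Step 1: advance 12 -> fork_pos = 0 + 12 = 12. Reached multiple(s) of 5: 5, 10 -> fragments 1-2 completed (2 total).
Step 2: advance 8 -> fork_pos = 12 + 8 = 20. Reached multiple(s) of 5: 15, 20 -> fragments 3-4 completed (4 total).
Step 3: advance 3 -> fork_pos = 20 + 3 = 23. Next multiple of 5 is 25 (not reached); still 4 fragment(s).
Step 4: advance 3 -> fork_pos = 23 + 3 = 26. Reached multiple(s) of 5: 25 -> fragment 5 completed (5 total).
Check: final fork_pos = 26; the multiples of 5 that are <= 26 are 5..25 -> 26 // 5 = 5 completed fragment(s).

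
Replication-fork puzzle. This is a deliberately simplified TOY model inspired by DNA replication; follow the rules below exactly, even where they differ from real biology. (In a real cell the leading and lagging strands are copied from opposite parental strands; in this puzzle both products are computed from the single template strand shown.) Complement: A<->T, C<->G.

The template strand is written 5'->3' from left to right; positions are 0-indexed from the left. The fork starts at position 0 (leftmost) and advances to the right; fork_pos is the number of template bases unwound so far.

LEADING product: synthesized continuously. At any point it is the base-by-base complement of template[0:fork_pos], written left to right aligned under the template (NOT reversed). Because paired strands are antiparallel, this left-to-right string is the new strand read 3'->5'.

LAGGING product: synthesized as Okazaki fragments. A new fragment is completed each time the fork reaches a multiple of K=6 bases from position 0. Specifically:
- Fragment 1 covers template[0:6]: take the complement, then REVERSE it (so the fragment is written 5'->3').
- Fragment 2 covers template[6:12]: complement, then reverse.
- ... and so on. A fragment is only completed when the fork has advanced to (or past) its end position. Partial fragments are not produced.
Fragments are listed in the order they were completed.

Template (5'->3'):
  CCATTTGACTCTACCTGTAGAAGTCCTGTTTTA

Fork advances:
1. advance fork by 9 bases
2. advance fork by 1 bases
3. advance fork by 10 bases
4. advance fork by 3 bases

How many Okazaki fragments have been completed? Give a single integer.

Answer: 3

Derivation:
Step 1: advance 9 -> fork_pos = 0 + 9 = 9. Reached multiple(s) of 6: 6 -> fragment 1 completed (1 total).
Step 2: advance 1 -> fork_pos = 9 + 1 = 10. Next multiple of 6 is 12 (not reached); still 1 fragment(s).
Step 3: advance 10 -> fork_pos = 10 + 10 = 20. Reached multiple(s) of 6: 12, 18 -> fragments 2-3 completed (3 total).
Step 4: advance 3 -> fork_pos = 20 + 3 = 23. Next multiple of 6 is 24 (not reached); still 3 fragment(s).
Check: final fork_pos = 23; the multiples of 6 that are <= 23 are 6..18 -> 23 // 6 = 3 completed fragment(s).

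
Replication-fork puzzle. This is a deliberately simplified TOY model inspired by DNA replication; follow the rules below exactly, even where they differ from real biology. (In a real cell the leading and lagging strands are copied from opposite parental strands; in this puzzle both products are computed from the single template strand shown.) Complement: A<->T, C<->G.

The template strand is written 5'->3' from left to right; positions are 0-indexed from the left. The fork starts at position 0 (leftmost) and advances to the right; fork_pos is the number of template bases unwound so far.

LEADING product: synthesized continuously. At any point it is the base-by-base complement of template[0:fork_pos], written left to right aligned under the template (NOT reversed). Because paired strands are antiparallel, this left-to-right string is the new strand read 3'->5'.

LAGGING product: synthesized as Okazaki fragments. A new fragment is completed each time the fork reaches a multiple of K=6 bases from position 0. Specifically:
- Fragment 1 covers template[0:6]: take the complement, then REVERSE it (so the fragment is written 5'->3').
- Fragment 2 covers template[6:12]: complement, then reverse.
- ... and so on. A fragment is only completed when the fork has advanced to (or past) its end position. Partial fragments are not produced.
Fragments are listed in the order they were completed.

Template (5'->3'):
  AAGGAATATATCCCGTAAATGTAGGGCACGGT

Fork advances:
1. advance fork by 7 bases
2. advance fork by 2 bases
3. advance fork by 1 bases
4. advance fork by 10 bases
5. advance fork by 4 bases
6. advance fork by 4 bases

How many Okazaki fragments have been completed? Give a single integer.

Step 1: advance 7 -> fork_pos = 0 + 7 = 7. Reached multiple(s) of 6: 6 -> fragment 1 completed (1 total).
Step 2: advance 2 -> fork_pos = 7 + 2 = 9. Next multiple of 6 is 12 (not reached); still 1 fragment(s).
Step 3: advance 1 -> fork_pos = 9 + 1 = 10. Next multiple of 6 is 12 (not reached); still 1 fragment(s).
Step 4: advance 10 -> fork_pos = 10 + 10 = 20. Reached multiple(s) of 6: 12, 18 -> fragments 2-3 completed (3 total).
Step 5: advance 4 -> fork_pos = 20 + 4 = 24. Reached multiple(s) of 6: 24 -> fragment 4 completed (4 total).
Step 6: advance 4 -> fork_pos = 24 + 4 = 28. Next multiple of 6 is 30 (not reached); still 4 fragment(s).
Check: final fork_pos = 28; the multiples of 6 that are <= 28 are 6..24 -> 28 // 6 = 4 completed fragment(s).

Answer: 4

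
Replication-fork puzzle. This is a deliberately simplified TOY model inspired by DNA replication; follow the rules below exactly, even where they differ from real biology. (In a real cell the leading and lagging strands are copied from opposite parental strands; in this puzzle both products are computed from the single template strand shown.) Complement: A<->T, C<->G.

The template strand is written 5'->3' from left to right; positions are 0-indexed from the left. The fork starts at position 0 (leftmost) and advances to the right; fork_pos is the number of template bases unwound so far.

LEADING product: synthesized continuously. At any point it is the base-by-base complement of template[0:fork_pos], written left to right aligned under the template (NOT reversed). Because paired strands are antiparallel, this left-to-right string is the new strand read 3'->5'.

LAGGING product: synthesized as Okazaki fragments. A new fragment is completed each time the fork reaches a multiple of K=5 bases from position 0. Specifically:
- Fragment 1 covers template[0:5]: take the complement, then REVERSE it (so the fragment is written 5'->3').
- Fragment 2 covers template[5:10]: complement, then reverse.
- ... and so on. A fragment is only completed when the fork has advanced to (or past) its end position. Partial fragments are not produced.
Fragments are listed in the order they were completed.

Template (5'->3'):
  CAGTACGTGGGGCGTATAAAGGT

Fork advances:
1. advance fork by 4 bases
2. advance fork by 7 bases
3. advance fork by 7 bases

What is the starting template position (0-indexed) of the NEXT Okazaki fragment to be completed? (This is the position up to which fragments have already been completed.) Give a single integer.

Step 1: advance 4 -> fork_pos = 0 + 4 = 4. Next multiple of 5 is 5 (not reached); still 0 fragment(s).
Step 2: advance 7 -> fork_pos = 4 + 7 = 11. Reached multiple(s) of 5: 5, 10 -> fragments 1-2 completed (2 total).
Step 3: advance 7 -> fork_pos = 11 + 7 = 18. Reached multiple(s) of 5: 15 -> fragment 3 completed (3 total).
3 fragment(s) completed, covering template[0:15] (3 x 5 = 15). The next fragment, fragment 4, covers template[15:20], so it starts at position 15.

Answer: 15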